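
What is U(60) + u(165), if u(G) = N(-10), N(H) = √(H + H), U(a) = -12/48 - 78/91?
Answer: -31/28 + 2*I*√5 ≈ -1.1071 + 4.4721*I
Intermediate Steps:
U(a) = -31/28 (U(a) = -12*1/48 - 78*1/91 = -¼ - 6/7 = -31/28)
N(H) = √2*√H (N(H) = √(2*H) = √2*√H)
u(G) = 2*I*√5 (u(G) = √2*√(-10) = √2*(I*√10) = 2*I*√5)
U(60) + u(165) = -31/28 + 2*I*√5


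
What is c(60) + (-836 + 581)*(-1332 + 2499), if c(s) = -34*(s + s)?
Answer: -301665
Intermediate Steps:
c(s) = -68*s
c(60) + (-836 + 581)*(-1332 + 2499) = -68*60 + (-836 + 581)*(-1332 + 2499) = -4080 - 255*1167 = -4080 - 297585 = -301665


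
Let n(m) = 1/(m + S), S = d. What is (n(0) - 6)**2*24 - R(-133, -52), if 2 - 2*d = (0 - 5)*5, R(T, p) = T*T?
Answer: -4093627/243 ≈ -16846.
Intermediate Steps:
R(T, p) = T**2
d = 27/2 (d = 1 - (0 - 5)*5/2 = 1 - (-5)*5/2 = 1 - 1/2*(-25) = 1 + 25/2 = 27/2 ≈ 13.500)
S = 27/2 ≈ 13.500
n(m) = 1/(27/2 + m) (n(m) = 1/(m + 27/2) = 1/(27/2 + m))
(n(0) - 6)**2*24 - R(-133, -52) = (2/(27 + 2*0) - 6)**2*24 - 1*(-133)**2 = (2/(27 + 0) - 6)**2*24 - 1*17689 = (2/27 - 6)**2*24 - 17689 = (-160/27)**2*24 - 17689 = (25600/729)*24 - 17689 = 204800/243 - 17689 = -4093627/243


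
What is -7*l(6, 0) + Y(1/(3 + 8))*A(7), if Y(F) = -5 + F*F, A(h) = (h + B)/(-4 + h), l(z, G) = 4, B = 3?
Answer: -16204/363 ≈ -44.639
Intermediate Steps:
A(h) = (3 + h)/(-4 + h) (A(h) = (h + 3)/(-4 + h) = (3 + h)/(-4 + h))
Y(F) = -5 + F**2
-7*l(6, 0) + Y(1/(3 + 8))*A(7) = -7*4 + (-5 + (1/(3 + 8))**2)*((3 + 7)/(-4 + 7)) = -28 + (-5 + (1/11)**2)*(10/3) = -28 + (-5 + (1/11)**2)*((1/3)*10) = -28 + (-5 + 1/121)*(10/3) = -28 - 604/121*10/3 = -28 - 6040/363 = -16204/363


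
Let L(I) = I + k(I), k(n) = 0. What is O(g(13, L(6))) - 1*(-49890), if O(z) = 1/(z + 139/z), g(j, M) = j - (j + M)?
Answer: 8730744/175 ≈ 49890.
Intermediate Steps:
L(I) = I (L(I) = I + 0 = I)
g(j, M) = -M (g(j, M) = j - (M + j) = j + (-M - j) = -M)
O(g(13, L(6))) - 1*(-49890) = (-1*6)/(139 + (-1*6)²) - 1*(-49890) = -6/(139 + (-6)²) + 49890 = -6/(139 + 36) + 49890 = -6/175 + 49890 = 8730744/175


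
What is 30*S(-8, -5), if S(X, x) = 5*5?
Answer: 750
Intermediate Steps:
S(X, x) = 25
30*S(-8, -5) = 30*25 = 750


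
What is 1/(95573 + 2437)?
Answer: 1/98010 ≈ 1.0203e-5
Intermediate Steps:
1/(95573 + 2437) = 1/98010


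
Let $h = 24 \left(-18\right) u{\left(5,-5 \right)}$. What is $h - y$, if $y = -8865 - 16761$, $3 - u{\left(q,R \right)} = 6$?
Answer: $26922$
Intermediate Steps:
$u{\left(q,R \right)} = -3$ ($u{\left(q,R \right)} = 3 - 6 = -3$)
$h = 1296$ ($h = 24 \left(-18\right) \left(-3\right) = \left(-432\right) \left(-3\right) = 1296$)
$y = -25626$ ($y = -8865 - 16761 = -25626$)
$h - y = 1296 - -25626 = 1296 + 25626 = 26922$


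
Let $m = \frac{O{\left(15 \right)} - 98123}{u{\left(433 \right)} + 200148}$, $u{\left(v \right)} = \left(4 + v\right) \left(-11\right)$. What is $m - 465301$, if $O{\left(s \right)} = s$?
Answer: $- \frac{90892460749}{195341} \approx -4.653 \cdot 10^{5}$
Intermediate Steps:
$u{\left(v \right)} = -44 - 11 v$
$m = - \frac{98108}{195341}$ ($m = \frac{15 - 98123}{\left(-44 - 4763\right) + 200148} = - \frac{98108}{\left(-44 - 4763\right) + 200148} = - \frac{98108}{-4807 + 200148} = - \frac{98108}{195341} \approx -0.50224$)
$m - 465301 = - \frac{98108}{195341} - 465301 = - \frac{90892460749}{195341}$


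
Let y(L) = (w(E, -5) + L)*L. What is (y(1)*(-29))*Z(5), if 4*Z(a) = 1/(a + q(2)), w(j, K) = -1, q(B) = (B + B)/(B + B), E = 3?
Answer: 0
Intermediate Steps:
q(B) = 1 (q(B) = (2*B)/((2*B)) = (2*B)*(1/(2*B)) = 1)
Z(a) = 1/(4*(1 + a)) (Z(a) = 1/(4*(a + 1)) = 1/(4*(1 + a)))
y(L) = L*(-1 + L) (y(L) = (-1 + L)*L = L*(-1 + L))
(y(1)*(-29))*Z(5) = ((1*(-1 + 1))*(-29))*(1/(4*(1 + 5))) = ((1*0)*(-29))*((1/4)/6) = (0*(-29))*((1/4)*(1/6)) = 0*(1/24) = 0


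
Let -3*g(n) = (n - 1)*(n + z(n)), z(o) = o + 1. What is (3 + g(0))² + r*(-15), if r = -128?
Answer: 17380/9 ≈ 1931.1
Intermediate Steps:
z(o) = 1 + o
g(n) = -(1 + 2*n)*(-1 + n)/3 (g(n) = -(n - 1)*(n + (1 + n))/3 = -(-1 + n)*(1 + 2*n)/3 = -(1 + 2*n)*(-1 + n)/3)
(3 + g(0))² + r*(-15) = (3 + (⅓ - ⅔*0² + (⅓)*0))² - 128*(-15) = (3 + (⅓ - ⅔*0 + 0))² + 1920 = (3 + (⅓ + 0 + 0))² + 1920 = (3 + ⅓)² + 1920 = (10/3)² + 1920 = 100/9 + 1920 = 17380/9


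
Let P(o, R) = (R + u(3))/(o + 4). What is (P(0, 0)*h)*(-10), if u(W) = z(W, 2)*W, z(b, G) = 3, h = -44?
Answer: 990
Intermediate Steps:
u(W) = 3*W
P(o, R) = (9 + R)/(4 + o) (P(o, R) = (R + 3*3)/(o + 4) = (R + 9)/(4 + o) = (9 + R)/(4 + o))
(P(0, 0)*h)*(-10) = (((9 + 0)/(4 + 0))*(-44))*(-10) = ((9/4)*(-44))*(-10) = -99*(-10) = 990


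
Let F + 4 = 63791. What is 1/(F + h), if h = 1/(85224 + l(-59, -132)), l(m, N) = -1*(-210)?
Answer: 85434/5449578559 ≈ 1.5677e-5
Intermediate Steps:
F = 63787 (F = -4 + 63791 = 63787)
l(m, N) = 210
h = 1/85434 (h = 1/(85224 + 210) = 1/85434 ≈ 1.1705e-5)
1/(F + h) = 1/(63787 + 1/85434) = 1/(5449578559/85434) = 85434/5449578559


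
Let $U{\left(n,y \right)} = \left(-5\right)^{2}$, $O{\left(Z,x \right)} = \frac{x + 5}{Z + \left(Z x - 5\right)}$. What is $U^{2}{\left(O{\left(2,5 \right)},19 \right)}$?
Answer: $625$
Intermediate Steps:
$O{\left(Z,x \right)} = \frac{5 + x}{-5 + Z + Z x}$ ($O{\left(Z,x \right)} = \frac{5 + x}{Z + \left(-5 + Z x\right)} = \frac{5 + x}{-5 + Z + Z x}$)
$U{\left(n,y \right)} = 25$
$U^{2}{\left(O{\left(2,5 \right)},19 \right)} = 25^{2} = 625$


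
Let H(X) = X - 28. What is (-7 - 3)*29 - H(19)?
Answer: -281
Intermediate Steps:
H(X) = -28 + X
(-7 - 3)*29 - H(19) = (-7 - 3)*29 - (-28 + 19) = -10*29 - 1*(-9) = -290 + 9 = -281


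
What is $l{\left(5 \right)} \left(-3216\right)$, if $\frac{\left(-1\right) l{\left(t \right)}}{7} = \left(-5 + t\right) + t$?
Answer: $112560$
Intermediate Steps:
$l{\left(t \right)} = 35 - 14 t$ ($l{\left(t \right)} = - 7 \left(\left(-5 + t\right) + t\right) = - 7 \left(-5 + 2 t\right) = 35 - 14 t$)
$l{\left(5 \right)} \left(-3216\right) = \left(35 - 70\right) \left(-3216\right) = \left(-35\right) \left(-3216\right) = 112560$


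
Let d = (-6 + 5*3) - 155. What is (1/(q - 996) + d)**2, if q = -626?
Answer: 56080396969/2630884 ≈ 21316.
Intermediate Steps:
d = -146 (d = (-6 + 15) - 155 = 9 - 155 = -146)
(1/(q - 996) + d)**2 = (1/(-626 - 996) - 146)**2 = (1/(-1622) - 146)**2 = (-1/1622 - 146)**2 = (-236813/1622)**2 = 56080396969/2630884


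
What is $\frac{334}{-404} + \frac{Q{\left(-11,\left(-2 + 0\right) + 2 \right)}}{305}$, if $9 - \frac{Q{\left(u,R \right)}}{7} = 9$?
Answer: $- \frac{167}{202} \approx -0.82673$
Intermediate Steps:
$Q{\left(u,R \right)} = 0$ ($Q{\left(u,R \right)} = 63 - 63 = 0$)
$\frac{334}{-404} + \frac{Q{\left(-11,\left(-2 + 0\right) + 2 \right)}}{305} = \frac{334}{-404} + \frac{0}{305} = 334 \left(- \frac{1}{404}\right) + 0 \cdot \frac{1}{305} = - \frac{167}{202} + 0 = - \frac{167}{202}$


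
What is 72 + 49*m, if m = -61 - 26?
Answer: -4191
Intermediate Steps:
m = -87
72 + 49*m = 72 + 49*(-87) = 72 - 4263 = -4191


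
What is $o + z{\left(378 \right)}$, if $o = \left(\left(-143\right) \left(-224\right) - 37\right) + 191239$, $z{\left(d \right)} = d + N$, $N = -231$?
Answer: $223381$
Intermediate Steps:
$z{\left(d \right)} = -231 + d$ ($z{\left(d \right)} = d - 231 = -231 + d$)
$o = 223234$ ($o = \left(32032 - 37\right) + 191239 = 31995 + 191239 = 223234$)
$o + z{\left(378 \right)} = 223234 + \left(-231 + 378\right) = 223234 + 147 = 223381$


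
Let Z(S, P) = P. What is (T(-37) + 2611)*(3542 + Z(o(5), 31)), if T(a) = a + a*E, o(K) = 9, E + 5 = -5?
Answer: 10518912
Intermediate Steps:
E = -10 (E = -5 - 5 = -10)
T(a) = -9*a (T(a) = a + a*(-10) = a - 10*a = -9*a)
(T(-37) + 2611)*(3542 + Z(o(5), 31)) = (-9*(-37) + 2611)*(3542 + 31) = (333 + 2611)*3573 = 2944*3573 = 10518912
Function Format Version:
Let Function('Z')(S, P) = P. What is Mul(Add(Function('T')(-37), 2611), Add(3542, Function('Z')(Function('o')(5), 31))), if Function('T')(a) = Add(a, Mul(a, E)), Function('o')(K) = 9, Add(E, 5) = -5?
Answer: 10518912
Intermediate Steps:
E = -10 (E = Add(-5, -5) = -10)
Function('T')(a) = Mul(-9, a) (Function('T')(a) = Add(a, Mul(a, -10)) = Add(a, Mul(-10, a)) = Mul(-9, a))
Mul(Add(Function('T')(-37), 2611), Add(3542, Function('Z')(Function('o')(5), 31))) = Mul(Add(Mul(-9, -37), 2611), Add(3542, 31)) = Mul(Add(333, 2611), 3573) = Mul(2944, 3573) = 10518912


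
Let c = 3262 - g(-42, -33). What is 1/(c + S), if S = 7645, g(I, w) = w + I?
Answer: 1/10982 ≈ 9.1058e-5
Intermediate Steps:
g(I, w) = I + w
c = 3337 (c = 3262 - (-42 - 33) = 3262 - 1*(-75) = 3262 + 75 = 3337)
1/(c + S) = 1/(3337 + 7645) = 1/10982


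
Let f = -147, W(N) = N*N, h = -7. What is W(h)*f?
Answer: -7203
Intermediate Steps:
W(N) = N²
W(h)*f = (-7)²*(-147) = 49*(-147) = -7203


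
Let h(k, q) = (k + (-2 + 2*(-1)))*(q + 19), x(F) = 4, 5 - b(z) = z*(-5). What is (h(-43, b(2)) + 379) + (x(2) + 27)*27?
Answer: -382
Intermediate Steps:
b(z) = 5 + 5*z (b(z) = 5 - z*(-5) = 5 - (-5)*z = 5 + 5*z)
h(k, q) = (-4 + k)*(19 + q) (h(k, q) = (k + (-2 - 2))*(19 + q) = (k - 4)*(19 + q) = (-4 + k)*(19 + q))
(h(-43, b(2)) + 379) + (x(2) + 27)*27 = ((-76 - 4*(5 + 5*2) + 19*(-43) - 43*(5 + 5*2)) + 379) + (4 + 27)*27 = ((-76 - 4*(5 + 10) - 817 - 43*(5 + 10)) + 379) + 31*27 = ((-76 - 4*15 - 817 - 43*15) + 379) + 837 = ((-76 - 60 - 817 - 645) + 379) + 837 = (-1598 + 379) + 837 = -1219 + 837 = -382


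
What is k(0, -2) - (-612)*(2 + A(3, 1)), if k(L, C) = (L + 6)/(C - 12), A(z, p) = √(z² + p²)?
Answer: 8565/7 + 612*√10 ≈ 3158.9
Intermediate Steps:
A(z, p) = √(p² + z²)
k(L, C) = (6 + L)/(-12 + C)
k(0, -2) - (-612)*(2 + A(3, 1)) = (6 + 0)/(-12 - 2) - (-612)*(2 + √(1² + 3²)) = 6/(-14) - (-612)*(2 + √(1 + 9)) = -1/14*6 - (-612)*(2 + √10) = -3/7 - 102*(-12 - 6*√10) = -3/7 + (1224 + 612*√10) = 8565/7 + 612*√10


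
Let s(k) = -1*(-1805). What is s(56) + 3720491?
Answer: 3722296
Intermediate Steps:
s(k) = 1805
s(56) + 3720491 = 1805 + 3720491 = 3722296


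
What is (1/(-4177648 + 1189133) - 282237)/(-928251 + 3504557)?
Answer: -421734754028/3849664562795 ≈ -0.10955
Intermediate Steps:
(1/(-4177648 + 1189133) - 282237)/(-928251 + 3504557) = (1/(-2988515) - 282237)/2576306 = (-1/2988515 - 282237)*(1/2576306) = -843469508056/2988515*1/2576306 = -421734754028/3849664562795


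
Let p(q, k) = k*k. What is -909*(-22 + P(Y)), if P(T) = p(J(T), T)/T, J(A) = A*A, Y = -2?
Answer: 21816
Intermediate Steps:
J(A) = A**2
p(q, k) = k**2
P(T) = T (P(T) = T**2/T = T)
-909*(-22 + P(Y)) = -909*(-22 - 2) = -909*(-24) = 21816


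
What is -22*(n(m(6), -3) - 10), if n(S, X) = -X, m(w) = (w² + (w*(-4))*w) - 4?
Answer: 154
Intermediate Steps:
m(w) = -4 - 3*w² (m(w) = (w² + (-4*w)*w) - 4 = (w² - 4*w²) - 4 = -3*w² - 4 = -4 - 3*w²)
-22*(n(m(6), -3) - 10) = -22*(-1*(-3) - 10) = -22*(3 - 10) = -22*(-7) = 154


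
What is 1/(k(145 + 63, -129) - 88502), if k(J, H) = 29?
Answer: -1/88473 ≈ -1.1303e-5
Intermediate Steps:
1/(k(145 + 63, -129) - 88502) = 1/(29 - 88502) = 1/(-88473) = -1/88473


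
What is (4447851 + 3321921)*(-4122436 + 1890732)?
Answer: -17339831251488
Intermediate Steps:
(4447851 + 3321921)*(-4122436 + 1890732) = 7769772*(-2231704) = -17339831251488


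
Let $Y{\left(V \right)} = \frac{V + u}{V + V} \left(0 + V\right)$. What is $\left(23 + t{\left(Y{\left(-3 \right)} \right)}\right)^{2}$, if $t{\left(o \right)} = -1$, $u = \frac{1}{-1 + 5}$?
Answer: $484$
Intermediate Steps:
$u = \frac{1}{4} \approx 0.25$
$Y{\left(V \right)} = \frac{1}{8} + \frac{V}{2}$ ($Y{\left(V \right)} = \frac{V + \frac{1}{4}}{V + V} \left(0 + V\right) = \frac{\frac{1}{4} + V}{2 V} V = \frac{1}{8} + \frac{V}{2}$)
$\left(23 + t{\left(Y{\left(-3 \right)} \right)}\right)^{2} = \left(23 - 1\right)^{2} = 22^{2} = 484$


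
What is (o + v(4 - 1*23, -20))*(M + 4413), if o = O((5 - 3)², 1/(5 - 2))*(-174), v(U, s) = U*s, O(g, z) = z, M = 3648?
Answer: 2595642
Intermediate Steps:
o = -58 (o = -174/(5 - 2) = -174/3 = (⅓)*(-174) = -58)
(o + v(4 - 1*23, -20))*(M + 4413) = (-58 + (4 - 1*23)*(-20))*(3648 + 4413) = (-58 + (4 - 23)*(-20))*8061 = (-58 - 19*(-20))*8061 = (-58 + 380)*8061 = 322*8061 = 2595642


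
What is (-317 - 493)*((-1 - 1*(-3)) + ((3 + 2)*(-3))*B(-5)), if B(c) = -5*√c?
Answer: -1620 - 60750*I*√5 ≈ -1620.0 - 1.3584e+5*I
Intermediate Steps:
(-317 - 493)*((-1 - 1*(-3)) + ((3 + 2)*(-3))*B(-5)) = (-317 - 493)*((-1 - 1*(-3)) + ((3 + 2)*(-3))*(-5*I*√5)) = -810*((-1 + 3) + (5*(-3))*(-5*I*√5)) = -810*(2 - (-75)*I*√5) = -810*(2 + 75*I*√5) = -1620 - 60750*I*√5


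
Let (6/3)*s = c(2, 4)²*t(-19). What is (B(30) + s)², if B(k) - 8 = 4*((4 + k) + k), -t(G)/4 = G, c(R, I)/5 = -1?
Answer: 1473796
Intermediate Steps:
c(R, I) = -5 (c(R, I) = 5*(-1) = -5)
t(G) = -4*G
B(k) = 24 + 8*k (B(k) = 8 + 4*((4 + k) + k) = 8 + 4*(4 + 2*k) = 8 + (16 + 8*k) = 24 + 8*k)
s = 950 (s = ((-5)²*(-4*(-19)))/2 = (25*76)/2 = (½)*1900 = 950)
(B(30) + s)² = ((24 + 8*30) + 950)² = ((24 + 240) + 950)² = (264 + 950)² = 1214² = 1473796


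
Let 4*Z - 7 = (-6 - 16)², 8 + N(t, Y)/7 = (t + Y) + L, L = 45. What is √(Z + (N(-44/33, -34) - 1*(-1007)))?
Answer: √41091/6 ≈ 33.785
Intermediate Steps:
N(t, Y) = 259 + 7*Y + 7*t (N(t, Y) = -56 + 7*((t + Y) + 45) = -56 + 7*((Y + t) + 45) = -56 + 7*(45 + Y + t) = -56 + (315 + 7*Y + 7*t) = 259 + 7*Y + 7*t)
Z = 491/4 (Z = 7/4 + (-6 - 16)²/4 = 7/4 + (¼)*(-22)² = 7/4 + (¼)*484 = 7/4 + 121 = 491/4 ≈ 122.75)
√(Z + (N(-44/33, -34) - 1*(-1007))) = √(491/4 + ((259 + 7*(-34) + 7*(-44/33)) - 1*(-1007))) = √(491/4 + ((259 - 238 + 7*(-44*1/33)) + 1007)) = √(491/4 + ((259 - 238 + 7*(-4/3)) + 1007)) = √(491/4 + ((259 - 238 - 28/3) + 1007)) = √(491/4 + (35/3 + 1007)) = √(491/4 + 3056/3) = √(13697/12) = √41091/6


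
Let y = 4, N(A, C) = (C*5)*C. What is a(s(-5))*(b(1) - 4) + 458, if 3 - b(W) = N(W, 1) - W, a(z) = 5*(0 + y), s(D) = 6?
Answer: 358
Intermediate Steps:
N(A, C) = 5*C² (N(A, C) = (5*C)*C = 5*C²)
a(z) = 20 (a(z) = 5*(0 + 4) = 5*4 = 20)
b(W) = -2 + W (b(W) = 3 - (5*1² - W) = 3 - (5*1 - W) = 3 - (5 - W) = 3 + (-5 + W) = -2 + W)
a(s(-5))*(b(1) - 4) + 458 = 20*((-2 + 1) - 4) + 458 = 20*(-1 - 4) + 458 = 20*(-5) + 458 = -100 + 458 = 358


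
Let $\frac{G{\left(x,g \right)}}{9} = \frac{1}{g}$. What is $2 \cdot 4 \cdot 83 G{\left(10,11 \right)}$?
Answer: $\frac{5976}{11} \approx 543.27$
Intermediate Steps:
$G{\left(x,g \right)} = \frac{9}{g}$
$2 \cdot 4 \cdot 83 G{\left(10,11 \right)} = 2 \cdot 4 \cdot 83 \cdot \frac{9}{11} = 8 \cdot 83 \cdot 9 \cdot \frac{1}{11} = 664 \cdot \frac{9}{11} = \frac{5976}{11}$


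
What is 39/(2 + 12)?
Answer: 39/14 ≈ 2.7857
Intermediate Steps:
39/(2 + 12) = 39/14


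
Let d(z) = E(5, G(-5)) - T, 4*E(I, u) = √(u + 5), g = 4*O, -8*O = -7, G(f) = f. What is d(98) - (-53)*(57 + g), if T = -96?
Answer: 6605/2 ≈ 3302.5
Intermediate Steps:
O = 7/8 (O = -⅛*(-7) = 7/8 ≈ 0.87500)
g = 7/2 (g = 4*(7/8) = 7/2 ≈ 3.5000)
E(I, u) = √(5 + u)/4 (E(I, u) = √(u + 5)/4 = √(5 + u)/4)
d(z) = 96 (d(z) = √(5 - 5)/4 - 1*(-96) = √0/4 + 96 = (¼)*0 + 96 = 0 + 96 = 96)
d(98) - (-53)*(57 + g) = 96 - (-53)*(57 + 7/2) = 96 - (-53)*121/2 = 96 - 1*(-6413/2) = 96 + 6413/2 = 6605/2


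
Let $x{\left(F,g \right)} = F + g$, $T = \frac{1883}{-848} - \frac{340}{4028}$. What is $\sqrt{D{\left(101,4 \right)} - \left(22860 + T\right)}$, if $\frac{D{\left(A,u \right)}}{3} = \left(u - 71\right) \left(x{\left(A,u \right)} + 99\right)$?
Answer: $\frac{i \sqrt{1036142208417}}{4028} \approx 252.71 i$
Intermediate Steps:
$T = - \frac{37137}{16112}$ ($T = 1883 \left(- \frac{1}{848}\right) - \frac{85}{1007} = - \frac{1883}{848} - \frac{85}{1007} = - \frac{37137}{16112} \approx -2.3049$)
$D{\left(A,u \right)} = 3 \left(-71 + u\right) \left(99 + A + u\right)$ ($D{\left(A,u \right)} = 3 \left(u - 71\right) \left(\left(A + u\right) + 99\right) = 3 \left(-71 + u\right) \left(99 + A + u\right)$)
$\sqrt{D{\left(101,4 \right)} - \left(22860 + T\right)} = \sqrt{\left(-21087 - 21513 + 84 \cdot 4 + 3 \cdot 4 \left(101 + 4\right)\right) - \frac{368283183}{16112}} = \sqrt{\left(-21087 - 21513 + 336 + 3 \cdot 4 \cdot 105\right) + \left(\left(-10893 - 11967\right) + \frac{37137}{16112}\right)} = \sqrt{\left(-21087 - 21513 + 336 + 1260\right) + \left(-22860 + \frac{37137}{16112}\right)} = \sqrt{-41004 - \frac{368283183}{16112}} = \sqrt{- \frac{1028939631}{16112}} = \frac{i \sqrt{1036142208417}}{4028}$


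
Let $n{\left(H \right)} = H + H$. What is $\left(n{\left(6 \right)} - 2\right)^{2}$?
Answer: $100$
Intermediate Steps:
$n{\left(H \right)} = 2 H$
$\left(n{\left(6 \right)} - 2\right)^{2} = \left(2 \cdot 6 - 2\right)^{2} = \left(12 - 2\right)^{2} = 10^{2} = 100$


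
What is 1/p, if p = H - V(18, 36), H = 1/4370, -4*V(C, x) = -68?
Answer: -4370/74289 ≈ -0.058824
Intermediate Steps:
V(C, x) = 17 (V(C, x) = -1/4*(-68) = 17)
H = 1/4370 ≈ 0.00022883
p = -74289/4370 (p = 1/4370 - 1*17 = 1/4370 - 17 = -74289/4370 ≈ -17.000)
1/p = 1/(-74289/4370) = -4370/74289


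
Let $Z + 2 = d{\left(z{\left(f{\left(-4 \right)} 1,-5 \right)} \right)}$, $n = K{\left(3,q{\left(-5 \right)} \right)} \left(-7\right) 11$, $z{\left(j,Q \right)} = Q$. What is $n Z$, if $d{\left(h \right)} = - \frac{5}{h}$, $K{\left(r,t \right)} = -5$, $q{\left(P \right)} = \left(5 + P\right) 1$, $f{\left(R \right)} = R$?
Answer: $-385$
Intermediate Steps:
$q{\left(P \right)} = 5 + P$
$n = 385$ ($n = \left(-5\right) \left(-7\right) 11 = 35 \cdot 11 = 385$)
$Z = -1$ ($Z = -2 - \frac{5}{-5} = -2 - -1 = -2 + 1 = -1$)
$n Z = 385 \left(-1\right) = -385$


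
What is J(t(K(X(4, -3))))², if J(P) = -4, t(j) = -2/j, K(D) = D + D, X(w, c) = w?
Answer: 16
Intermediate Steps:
K(D) = 2*D
J(t(K(X(4, -3))))² = (-4)² = 16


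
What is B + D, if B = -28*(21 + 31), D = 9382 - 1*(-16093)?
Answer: 24019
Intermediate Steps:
D = 25475 (D = 9382 + 16093 = 25475)
B = -1456 (B = -28*52 = -1456)
B + D = -1456 + 25475 = 24019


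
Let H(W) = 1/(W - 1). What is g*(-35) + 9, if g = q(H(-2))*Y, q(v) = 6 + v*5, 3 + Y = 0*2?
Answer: 464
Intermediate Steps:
Y = -3 (Y = -3 + 0*2 = -3 + 0 = -3)
H(W) = 1/(-1 + W)
q(v) = 6 + 5*v
g = -13 (g = (6 + 5/(-1 - 2))*(-3) = (6 + 5/(-3))*(-3) = (6 + 5*(-⅓))*(-3) = (6 - 5/3)*(-3) = (13/3)*(-3) = -13)
g*(-35) + 9 = -13*(-35) + 9 = 455 + 9 = 464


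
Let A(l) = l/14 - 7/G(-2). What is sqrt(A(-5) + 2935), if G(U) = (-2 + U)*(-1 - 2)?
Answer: sqrt(5175681)/42 ≈ 54.167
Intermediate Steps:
G(U) = 6 - 3*U (G(U) = (-2 + U)*(-3) = 6 - 3*U)
A(l) = -7/12 + l/14 (A(l) = l/14 - 7/(6 - 3*(-2)) = l*(1/14) - 7/(6 + 6) = l/14 - 7/12 = -7/12 + l/14)
sqrt(A(-5) + 2935) = sqrt((-7/12 + (1/14)*(-5)) + 2935) = sqrt((-7/12 - 5/14) + 2935) = sqrt(-79/84 + 2935) = sqrt(246461/84) = sqrt(5175681)/42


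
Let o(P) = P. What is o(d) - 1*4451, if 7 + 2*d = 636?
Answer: -8273/2 ≈ -4136.5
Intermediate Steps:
d = 629/2 (d = -7/2 + (½)*636 = -7/2 + 318 = 629/2 ≈ 314.50)
o(d) - 1*4451 = 629/2 - 1*4451 = 629/2 - 4451 = -8273/2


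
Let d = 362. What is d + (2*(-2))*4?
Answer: 346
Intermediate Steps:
d + (2*(-2))*4 = 362 + (2*(-2))*4 = 362 - 4*4 = 362 - 16 = 346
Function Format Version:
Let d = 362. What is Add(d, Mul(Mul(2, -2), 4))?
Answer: 346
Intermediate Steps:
Add(d, Mul(Mul(2, -2), 4)) = Add(362, Mul(Mul(2, -2), 4)) = Add(362, Mul(-4, 4)) = Add(362, -16) = 346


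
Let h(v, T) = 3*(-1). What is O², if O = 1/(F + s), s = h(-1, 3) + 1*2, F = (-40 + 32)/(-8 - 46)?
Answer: 729/529 ≈ 1.3781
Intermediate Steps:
h(v, T) = -3
F = 4/27 (F = -8/(-54) = -8*(-1/54) = 4/27 ≈ 0.14815)
s = -1 (s = -3 + 1*2 = -3 + 2 = -1)
O = -27/23 (O = 1/(4/27 - 1) = 1/(-23/27) = -27/23 ≈ -1.1739)
O² = (-27/23)² = 729/529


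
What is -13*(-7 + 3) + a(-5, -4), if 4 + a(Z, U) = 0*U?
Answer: 48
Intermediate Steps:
a(Z, U) = -4 (a(Z, U) = -4 + 0*U = -4 + 0 = -4)
-13*(-7 + 3) + a(-5, -4) = -13*(-7 + 3) - 4 = -13*(-4) - 4 = 52 - 4 = 48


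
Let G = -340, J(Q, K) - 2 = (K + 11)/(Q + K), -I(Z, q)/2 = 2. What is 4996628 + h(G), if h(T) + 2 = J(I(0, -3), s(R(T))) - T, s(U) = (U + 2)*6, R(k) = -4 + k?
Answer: 10273768249/2056 ≈ 4.9970e+6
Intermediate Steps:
I(Z, q) = -4 (I(Z, q) = -2*2 = -4)
s(U) = 12 + 6*U (s(U) = (2 + U)*6 = 12 + 6*U)
J(Q, K) = 2 + (11 + K)/(K + Q) (J(Q, K) = 2 + (K + 11)/(Q + K) = 2 + (11 + K)/(K + Q))
h(T) = -2 - T + (-33 + 18*T)/(-16 + 6*T) (h(T) = -2 + ((11 + 2*(-4) + 3*(12 + 6*(-4 + T)))/((12 + 6*(-4 + T)) - 4) - T) = -2 + ((11 - 8 + 3*(12 + (-24 + 6*T)))/((12 + (-24 + 6*T)) - 4) - T) = -2 + ((11 - 8 + 3*(-12 + 6*T))/((-12 + 6*T) - 4) - T) = -2 + ((11 - 8 + (-36 + 18*T))/(-16 + 6*T) - T) = -2 + ((-33 + 18*T)/(-16 + 6*T) - T) = -2 + (-T + (-33 + 18*T)/(-16 + 6*T)) = -2 - T + (-33 + 18*T)/(-16 + 6*T))
4996628 + h(G) = 4996628 + (-1 - 6*(-340)² + 22*(-340))/(2*(-8 + 3*(-340))) = 4996628 + (-1 - 6*115600 - 7480)/(2*(-8 - 1020)) = 4996628 + (½)*(-1 - 693600 - 7480)/(-1028) = 4996628 + (½)*(-1/1028)*(-701081) = 4996628 + 701081/2056 = 10273768249/2056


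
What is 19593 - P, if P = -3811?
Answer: 23404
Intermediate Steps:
19593 - P = 19593 - 1*(-3811) = 19593 + 3811 = 23404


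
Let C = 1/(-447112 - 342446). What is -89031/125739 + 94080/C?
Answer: -3113365398261997/41913 ≈ -7.4282e+10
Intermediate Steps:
C = -1/789558 (C = 1/(-789558) = -1/789558 ≈ -1.2665e-6)
-89031/125739 + 94080/C = -89031/125739 + 94080/(-1/789558) = -89031*1/125739 + 94080*(-789558) = -29677/41913 - 74281616640 = -3113365398261997/41913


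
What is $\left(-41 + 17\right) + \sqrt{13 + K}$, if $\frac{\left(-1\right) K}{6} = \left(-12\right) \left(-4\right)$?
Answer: $-24 + 5 i \sqrt{11} \approx -24.0 + 16.583 i$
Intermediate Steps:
$K = -288$ ($K = - 6 \left(\left(-12\right) \left(-4\right)\right) = \left(-6\right) 48 = -288$)
$\left(-41 + 17\right) + \sqrt{13 + K} = \left(-41 + 17\right) + \sqrt{13 - 288} = -24 + \sqrt{-275} = -24 + 5 i \sqrt{11}$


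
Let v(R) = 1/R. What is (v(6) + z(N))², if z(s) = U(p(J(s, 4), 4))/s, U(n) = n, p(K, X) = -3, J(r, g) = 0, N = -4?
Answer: 121/144 ≈ 0.84028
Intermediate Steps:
z(s) = -3/s
(v(6) + z(N))² = (1/6 - 3/(-4))² = (⅙ - 3*(-¼))² = (⅙ + ¾)² = (11/12)² = 121/144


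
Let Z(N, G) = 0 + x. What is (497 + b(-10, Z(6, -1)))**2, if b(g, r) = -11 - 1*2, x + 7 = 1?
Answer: 234256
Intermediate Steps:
x = -6 (x = -7 + 1 = -6)
Z(N, G) = -6 (Z(N, G) = 0 - 6 = -6)
b(g, r) = -13 (b(g, r) = -11 - 2 = -13)
(497 + b(-10, Z(6, -1)))**2 = (497 - 13)**2 = 484**2 = 234256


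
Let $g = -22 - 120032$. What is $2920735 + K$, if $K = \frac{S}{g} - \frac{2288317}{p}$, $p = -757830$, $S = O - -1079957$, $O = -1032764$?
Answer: $\frac{22144186356334219}{7581710235} \approx 2.9207 \cdot 10^{6}$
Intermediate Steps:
$g = -120054$ ($g = -22 - 120032 = -120054$)
$S = 47193$ ($S = -1032764 - -1079957 = -1032764 + 1079957 = 47193$)
$K = \frac{19913111494}{7581710235}$ ($K = \frac{47193}{-120054} - \frac{2288317}{-757830} = 47193 \left(- \frac{1}{120054}\right) - - \frac{2288317}{757830} = - \frac{15731}{40018} + \frac{2288317}{757830} = \frac{19913111494}{7581710235} \approx 2.6265$)
$2920735 + K = 2920735 + \frac{19913111494}{7581710235} = \frac{22144186356334219}{7581710235}$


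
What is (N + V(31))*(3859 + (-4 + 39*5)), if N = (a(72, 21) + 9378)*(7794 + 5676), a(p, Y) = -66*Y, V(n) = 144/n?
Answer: 13515739315200/31 ≈ 4.3599e+11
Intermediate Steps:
N = 107652240 (N = (-66*21 + 9378)*(7794 + 5676) = (-1386 + 9378)*13470 = 7992*13470 = 107652240)
(N + V(31))*(3859 + (-4 + 39*5)) = (107652240 + 144/31)*(3859 + (-4 + 39*5)) = (107652240 + 144*(1/31))*(3859 + (-4 + 195)) = (107652240 + 144/31)*(3859 + 191) = (3337219584/31)*4050 = 13515739315200/31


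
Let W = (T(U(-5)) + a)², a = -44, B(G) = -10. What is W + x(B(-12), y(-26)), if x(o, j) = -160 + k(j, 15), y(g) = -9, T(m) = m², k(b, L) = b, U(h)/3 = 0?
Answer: 1767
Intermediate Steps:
U(h) = 0 (U(h) = 3*0 = 0)
x(o, j) = -160 + j
W = 1936 (W = (0² - 44)² = (0 - 44)² = (-44)² = 1936)
W + x(B(-12), y(-26)) = 1936 + (-160 - 9) = 1936 - 169 = 1767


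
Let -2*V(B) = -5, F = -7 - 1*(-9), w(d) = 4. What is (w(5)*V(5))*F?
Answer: 20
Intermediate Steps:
F = 2 (F = -7 + 9 = 2)
V(B) = 5/2 (V(B) = -½*(-5) = 5/2)
(w(5)*V(5))*F = (4*(5/2))*2 = 10*2 = 20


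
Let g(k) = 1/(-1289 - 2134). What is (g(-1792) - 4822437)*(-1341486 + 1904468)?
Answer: -1327608216148952/489 ≈ -2.7149e+12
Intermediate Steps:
g(k) = -1/3423 (g(k) = 1/(-3423) = -1/3423)
(g(-1792) - 4822437)*(-1341486 + 1904468) = (-1/3423 - 4822437)*(-1341486 + 1904468) = -16507201852/3423*562982 = -1327608216148952/489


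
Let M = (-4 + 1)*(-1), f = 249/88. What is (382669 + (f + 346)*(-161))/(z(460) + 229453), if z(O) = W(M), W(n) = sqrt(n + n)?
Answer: 6592793887715/4633083769864 - 28732655*sqrt(6)/4633083769864 ≈ 1.4230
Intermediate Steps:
f = 249/88 (f = 249*(1/88) = 249/88 ≈ 2.8295)
M = 3 (M = -3*(-1) = 3)
W(n) = sqrt(2)*sqrt(n) (W(n) = sqrt(2*n) = sqrt(2)*sqrt(n))
z(O) = sqrt(6) (z(O) = sqrt(2)*sqrt(3) = sqrt(6))
(382669 + (f + 346)*(-161))/(z(460) + 229453) = (382669 + (249/88 + 346)*(-161))/(sqrt(6) + 229453) = (382669 + (30697/88)*(-161))/(229453 + sqrt(6)) = (382669 - 4942217/88)/(229453 + sqrt(6)) = 28732655/(88*(229453 + sqrt(6)))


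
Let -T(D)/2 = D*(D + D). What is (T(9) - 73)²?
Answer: 157609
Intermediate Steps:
T(D) = -4*D² (T(D) = -2*D*(D + D) = -2*D*2*D = -4*D²)
(T(9) - 73)² = (-4*9² - 73)² = (-4*81 - 73)² = (-324 - 73)² = (-397)² = 157609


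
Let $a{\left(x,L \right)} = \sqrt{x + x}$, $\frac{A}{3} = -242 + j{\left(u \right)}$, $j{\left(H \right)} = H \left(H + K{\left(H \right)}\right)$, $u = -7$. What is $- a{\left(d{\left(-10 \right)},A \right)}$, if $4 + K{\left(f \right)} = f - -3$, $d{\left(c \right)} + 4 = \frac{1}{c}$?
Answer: $- \frac{i \sqrt{205}}{5} \approx - 2.8636 i$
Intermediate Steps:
$d{\left(c \right)} = -4 + \frac{1}{c}$
$K{\left(f \right)} = -1 + f$ ($K{\left(f \right)} = -4 + \left(f - -3\right) = -4 + \left(f + 3\right) = -4 + \left(3 + f\right) = -1 + f$)
$j{\left(H \right)} = H \left(-1 + 2 H\right)$ ($j{\left(H \right)} = H \left(H + \left(-1 + H\right)\right) = H \left(-1 + 2 H\right)$)
$A = -411$ ($A = 3 \left(-242 - 7 \left(-1 + 2 \left(-7\right)\right)\right) = 3 \left(-242 - 7 \left(-1 - 14\right)\right) = 3 \left(-242 - -105\right) = 3 \left(-242 + 105\right) = 3 \left(-137\right) = -411$)
$a{\left(x,L \right)} = \sqrt{2} \sqrt{x}$ ($a{\left(x,L \right)} = \sqrt{2 x} = \sqrt{2} \sqrt{x}$)
$- a{\left(d{\left(-10 \right)},A \right)} = - \sqrt{2} \sqrt{-4 + \frac{1}{-10}} = - \sqrt{2} \sqrt{-4 - \frac{1}{10}} = - \sqrt{2} \sqrt{- \frac{41}{10}} = - \sqrt{2} \frac{i \sqrt{410}}{10} = - \frac{i \sqrt{205}}{5}$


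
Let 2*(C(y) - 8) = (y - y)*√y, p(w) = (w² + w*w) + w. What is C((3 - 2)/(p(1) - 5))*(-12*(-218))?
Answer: 20928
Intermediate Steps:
p(w) = w + 2*w² (p(w) = (w² + w²) + w = 2*w² + w = w + 2*w²)
C(y) = 8 (C(y) = 8 + ((y - y)*√y)/2 = 8 + (0*√y)/2 = 8 + (½)*0 = 8 + 0 = 8)
C((3 - 2)/(p(1) - 5))*(-12*(-218)) = 8*(-12*(-218)) = 8*2616 = 20928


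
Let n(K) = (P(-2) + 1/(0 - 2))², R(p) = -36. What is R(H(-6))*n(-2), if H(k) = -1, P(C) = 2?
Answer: -81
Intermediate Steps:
n(K) = 9/4 (n(K) = (2 + 1/(0 - 2))² = (2 + 1/(-2))² = (2 - ½)² = (3/2)² = 9/4)
R(H(-6))*n(-2) = -36*9/4 = -81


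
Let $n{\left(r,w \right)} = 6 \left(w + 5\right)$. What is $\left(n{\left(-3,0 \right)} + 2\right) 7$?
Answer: $224$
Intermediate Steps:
$n{\left(r,w \right)} = 30 + 6 w$ ($n{\left(r,w \right)} = 6 \left(5 + w\right) = 30 + 6 w$)
$\left(n{\left(-3,0 \right)} + 2\right) 7 = \left(\left(30 + 6 \cdot 0\right) + 2\right) 7 = \left(\left(30 + 0\right) + 2\right) 7 = \left(30 + 2\right) 7 = 32 \cdot 7 = 224$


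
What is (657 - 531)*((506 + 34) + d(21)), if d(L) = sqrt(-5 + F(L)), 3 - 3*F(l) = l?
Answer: 68040 + 126*I*sqrt(11) ≈ 68040.0 + 417.89*I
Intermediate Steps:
F(l) = 1 - l/3
d(L) = sqrt(-4 - L/3) (d(L) = sqrt(-5 + (1 - L/3)) = sqrt(-4 - L/3))
(657 - 531)*((506 + 34) + d(21)) = (657 - 531)*((506 + 34) + sqrt(-36 - 3*21)/3) = 126*(540 + sqrt(-36 - 63)/3) = 126*(540 + sqrt(-99)/3) = 126*(540 + (3*I*sqrt(11))/3) = 126*(540 + I*sqrt(11)) = 68040 + 126*I*sqrt(11)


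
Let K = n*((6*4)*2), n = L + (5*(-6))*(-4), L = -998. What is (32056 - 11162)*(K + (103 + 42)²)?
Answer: -441260386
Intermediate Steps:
n = -878 (n = -998 + (5*(-6))*(-4) = -998 - 30*(-4) = -998 + 120 = -878)
K = -42144 (K = -878*6*4*2 = -21072*2 = -878*48 = -42144)
(32056 - 11162)*(K + (103 + 42)²) = (32056 - 11162)*(-42144 + (103 + 42)²) = 20894*(-42144 + 145²) = 20894*(-42144 + 21025) = 20894*(-21119) = -441260386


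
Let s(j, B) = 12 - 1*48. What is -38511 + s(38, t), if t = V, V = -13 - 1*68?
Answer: -38547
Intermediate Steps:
V = -81 (V = -13 - 68 = -81)
t = -81
s(j, B) = -36 (s(j, B) = 12 - 48 = -36)
-38511 + s(38, t) = -38511 - 36 = -38547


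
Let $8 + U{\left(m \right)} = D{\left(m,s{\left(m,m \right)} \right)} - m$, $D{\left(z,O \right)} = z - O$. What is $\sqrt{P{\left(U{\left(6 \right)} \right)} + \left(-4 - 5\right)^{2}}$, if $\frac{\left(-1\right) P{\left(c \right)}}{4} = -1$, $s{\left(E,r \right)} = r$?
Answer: $\sqrt{85} \approx 9.2195$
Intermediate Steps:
$U{\left(m \right)} = -8 - m$ ($U{\left(m \right)} = -8 + \left(\left(m - m\right) - m\right) = -8 + \left(0 - m\right) = -8 - m$)
$P{\left(c \right)} = 4$ ($P{\left(c \right)} = \left(-4\right) \left(-1\right) = 4$)
$\sqrt{P{\left(U{\left(6 \right)} \right)} + \left(-4 - 5\right)^{2}} = \sqrt{4 + \left(-4 - 5\right)^{2}} = \sqrt{4 + \left(-9\right)^{2}} = \sqrt{4 + 81} = \sqrt{85}$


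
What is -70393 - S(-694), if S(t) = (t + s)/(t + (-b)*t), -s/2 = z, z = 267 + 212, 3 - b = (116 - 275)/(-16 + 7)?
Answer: -1148041915/16309 ≈ -70393.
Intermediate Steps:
b = -44/3 (b = 3 - (116 - 275)/(-16 + 7) = 3 - (-159)/(-9) = 3 - (-159)*(-1)/9 = 3 - 1*53/3 = 3 - 53/3 = -44/3 ≈ -14.667)
z = 479
s = -958 (s = -2*479 = -958)
S(t) = 3*(-958 + t)/(47*t) (S(t) = (t - 958)/(t + (-1*(-44/3))*t) = (-958 + t)/(t + 44*t/3) = (-958 + t)/((47*t/3)) = (-958 + t)*(3/(47*t)) = 3*(-958 + t)/(47*t))
-70393 - S(-694) = -70393 - 3*(-958 - 694)/(47*(-694)) = -70393 - 3*(-1)*(-1652)/(47*694) = -70393 - 1*2478/16309 = -70393 - 2478/16309 = -1148041915/16309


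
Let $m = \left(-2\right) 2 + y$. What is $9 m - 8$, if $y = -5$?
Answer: $-89$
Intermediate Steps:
$m = -9$ ($m = \left(-2\right) 2 - 5 = -4 - 5 = -9$)
$9 m - 8 = 9 \left(-9\right) - 8 = -81 - 8 = -89$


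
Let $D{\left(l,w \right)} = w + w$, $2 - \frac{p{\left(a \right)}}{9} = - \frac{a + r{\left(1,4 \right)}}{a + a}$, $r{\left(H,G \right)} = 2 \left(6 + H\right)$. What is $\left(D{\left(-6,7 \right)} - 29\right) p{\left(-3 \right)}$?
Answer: $- \frac{45}{2} \approx -22.5$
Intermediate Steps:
$r{\left(H,G \right)} = 12 + 2 H$
$p{\left(a \right)} = 18 + \frac{9 \left(14 + a\right)}{2 a}$ ($p{\left(a \right)} = 18 - 9 \left(- \frac{a + \left(12 + 2 \cdot 1\right)}{a + a}\right) = 18 - 9 \left(- \frac{a + \left(12 + 2\right)}{2 a}\right) = 18 - 9 \left(- \left(a + 14\right) \frac{1}{2 a}\right) = 18 - 9 \left(- \left(14 + a\right) \frac{1}{2 a}\right) = 18 - 9 \left(- \frac{14 + a}{2 a}\right) = 18 + \frac{9 \left(14 + a\right)}{2 a}$)
$D{\left(l,w \right)} = 2 w$
$\left(D{\left(-6,7 \right)} - 29\right) p{\left(-3 \right)} = \left(2 \cdot 7 - 29\right) \left(\frac{45}{2} + \frac{63}{-3}\right) = \left(14 - 29\right) \left(\frac{45}{2} + 63 \left(- \frac{1}{3}\right)\right) = - 15 \left(\frac{45}{2} - 21\right) = \left(-15\right) \frac{3}{2} = - \frac{45}{2}$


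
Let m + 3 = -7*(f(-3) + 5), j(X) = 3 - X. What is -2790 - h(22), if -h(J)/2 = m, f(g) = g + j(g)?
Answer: -2908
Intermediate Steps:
f(g) = 3 (f(g) = g + (3 - g) = 3)
m = -59 (m = -3 - 7*(3 + 5) = -3 - 7*8 = -3 - 56 = -59)
h(J) = 118 (h(J) = -2*(-59) = 118)
-2790 - h(22) = -2790 - 1*118 = -2790 - 118 = -2908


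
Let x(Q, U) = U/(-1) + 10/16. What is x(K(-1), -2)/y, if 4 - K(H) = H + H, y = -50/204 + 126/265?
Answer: 283815/24908 ≈ 11.395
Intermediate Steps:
y = 6227/27030 (y = -50*1/204 + 126*(1/265) = -25/102 + 126/265 = 6227/27030 ≈ 0.23037)
K(H) = 4 - 2*H (K(H) = 4 - (H + H) = 4 - 2*H)
x(Q, U) = 5/8 - U (x(Q, U) = U*(-1) + 10*(1/16) = -U + 5/8 = 5/8 - U)
x(K(-1), -2)/y = (5/8 - 1*(-2))/(6227/27030) = (5/8 + 2)*(27030/6227) = (21/8)*(27030/6227) = 283815/24908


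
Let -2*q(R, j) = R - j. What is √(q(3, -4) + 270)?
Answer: √1066/2 ≈ 16.325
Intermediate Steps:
q(R, j) = j/2 - R/2 (q(R, j) = -(R - j)/2 = j/2 - R/2)
√(q(3, -4) + 270) = √(((½)*(-4) - ½*3) + 270) = √((-2 - 3/2) + 270) = √(-7/2 + 270) = √(533/2) = √1066/2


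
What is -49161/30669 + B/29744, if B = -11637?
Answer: -606379979/304072912 ≈ -1.9942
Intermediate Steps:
-49161/30669 + B/29744 = -49161/30669 - 11637/29744 = -49161*1/30669 - 11637*1/29744 = -16387/10223 - 11637/29744 = -606379979/304072912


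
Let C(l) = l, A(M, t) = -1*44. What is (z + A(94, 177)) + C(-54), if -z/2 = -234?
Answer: 370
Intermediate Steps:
A(M, t) = -44
z = 468 (z = -2*(-234) = 468)
(z + A(94, 177)) + C(-54) = (468 - 44) - 54 = 424 - 54 = 370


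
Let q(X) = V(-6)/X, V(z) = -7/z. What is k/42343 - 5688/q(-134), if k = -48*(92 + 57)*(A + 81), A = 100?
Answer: 27661701936/42343 ≈ 6.5328e+5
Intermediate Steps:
q(X) = 7/(6*X) (q(X) = (-7/(-6))/X = (-7*(-⅙))/X = 7/(6*X))
k = -1294512 (k = -48*(92 + 57)*(100 + 81) = -7152*181 = -48*26969 = -1294512)
k/42343 - 5688/q(-134) = -1294512/42343 - 5688/((7/6)/(-134)) = -1294512*1/42343 - 5688/((7/6)*(-1/134)) = -1294512/42343 - 5688/(-7/804) = -1294512/42343 - 5688*(-804/7) = -1294512/42343 + 4573152/7 = 27661701936/42343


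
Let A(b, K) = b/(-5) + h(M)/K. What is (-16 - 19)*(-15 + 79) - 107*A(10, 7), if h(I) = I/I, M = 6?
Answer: -14289/7 ≈ -2041.3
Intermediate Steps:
h(I) = 1
A(b, K) = 1/K - b/5 (A(b, K) = b/(-5) + 1/K = b*(-1/5) + 1/K = -b/5 + 1/K = 1/K - b/5)
(-16 - 19)*(-15 + 79) - 107*A(10, 7) = (-16 - 19)*(-15 + 79) - 107*(1/7 - 1/5*10) = -35*64 - 107*(1/7 - 2) = -2240 - 107*(-13/7) = -2240 + 1391/7 = -14289/7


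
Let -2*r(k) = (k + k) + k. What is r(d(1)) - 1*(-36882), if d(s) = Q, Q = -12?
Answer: 36900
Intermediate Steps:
d(s) = -12
r(k) = -3*k/2 (r(k) = -((k + k) + k)/2 = -(2*k + k)/2 = -3*k/2)
r(d(1)) - 1*(-36882) = -3/2*(-12) - 1*(-36882) = 18 + 36882 = 36900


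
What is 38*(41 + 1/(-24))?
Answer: 18677/12 ≈ 1556.4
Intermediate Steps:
38*(41 + 1/(-24)) = 38*(41 - 1/24) = 38*(983/24) = 18677/12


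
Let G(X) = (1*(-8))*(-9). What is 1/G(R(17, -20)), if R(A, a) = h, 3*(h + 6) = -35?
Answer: 1/72 ≈ 0.013889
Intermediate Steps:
h = -53/3 (h = -6 + (⅓)*(-35) = -6 - 35/3 = -53/3 ≈ -17.667)
R(A, a) = -53/3
G(X) = 72 (G(X) = -8*(-9) = 72)
1/G(R(17, -20)) = 1/72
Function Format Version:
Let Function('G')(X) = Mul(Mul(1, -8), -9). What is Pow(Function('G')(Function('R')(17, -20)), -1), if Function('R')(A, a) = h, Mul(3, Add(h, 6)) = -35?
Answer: Rational(1, 72) ≈ 0.013889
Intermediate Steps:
h = Rational(-53, 3) (h = Add(-6, Mul(Rational(1, 3), -35)) = Add(-6, Rational(-35, 3)) = Rational(-53, 3) ≈ -17.667)
Function('R')(A, a) = Rational(-53, 3)
Function('G')(X) = 72 (Function('G')(X) = Mul(-8, -9) = 72)
Pow(Function('G')(Function('R')(17, -20)), -1) = Pow(72, -1) = Rational(1, 72)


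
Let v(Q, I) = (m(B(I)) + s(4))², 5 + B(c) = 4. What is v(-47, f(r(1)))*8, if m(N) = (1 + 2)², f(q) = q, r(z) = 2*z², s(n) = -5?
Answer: 128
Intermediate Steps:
B(c) = -1 (B(c) = -5 + 4 = -1)
m(N) = 9 (m(N) = 3² = 9)
v(Q, I) = 16 (v(Q, I) = (9 - 5)² = 4² = 16)
v(-47, f(r(1)))*8 = 16*8 = 128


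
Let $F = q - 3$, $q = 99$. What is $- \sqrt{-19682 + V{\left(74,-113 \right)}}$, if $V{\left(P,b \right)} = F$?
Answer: $- i \sqrt{19586} \approx - 139.95 i$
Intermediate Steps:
$F = 96$ ($F = 99 - 3 = 96$)
$V{\left(P,b \right)} = 96$
$- \sqrt{-19682 + V{\left(74,-113 \right)}} = - \sqrt{-19682 + 96} = - \sqrt{-19586} = - i \sqrt{19586}$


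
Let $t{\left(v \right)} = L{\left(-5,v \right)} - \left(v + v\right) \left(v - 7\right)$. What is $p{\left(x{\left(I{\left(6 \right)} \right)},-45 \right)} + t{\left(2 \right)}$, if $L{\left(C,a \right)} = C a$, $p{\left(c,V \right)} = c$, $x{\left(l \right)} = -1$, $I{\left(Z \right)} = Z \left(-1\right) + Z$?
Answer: $9$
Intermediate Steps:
$I{\left(Z \right)} = 0$ ($I{\left(Z \right)} = - Z + Z = 0$)
$t{\left(v \right)} = - 5 v - 2 v \left(-7 + v\right)$ ($t{\left(v \right)} = - 5 v - \left(v + v\right) \left(v - 7\right) = - 5 v - 2 v \left(-7 + v\right)$)
$p{\left(x{\left(I{\left(6 \right)} \right)},-45 \right)} + t{\left(2 \right)} = -1 + 2 \left(9 - 4\right) = -1 + 2 \cdot 5 = -1 + 10 = 9$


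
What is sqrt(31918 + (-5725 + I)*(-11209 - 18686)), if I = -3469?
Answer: 2*sqrt(68721637) ≈ 16580.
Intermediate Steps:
sqrt(31918 + (-5725 + I)*(-11209 - 18686)) = sqrt(31918 + (-5725 - 3469)*(-11209 - 18686)) = sqrt(31918 - 9194*(-29895)) = sqrt(31918 + 274854630) = sqrt(274886548) = 2*sqrt(68721637)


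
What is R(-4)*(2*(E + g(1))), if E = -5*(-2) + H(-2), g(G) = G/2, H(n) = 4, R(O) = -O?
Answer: 116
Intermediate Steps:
g(G) = G/2 (g(G) = G*(½) = G/2)
E = 14 (E = -5*(-2) + 4 = 10 + 4 = 14)
R(-4)*(2*(E + g(1))) = (-1*(-4))*(2*(14 + (½)*1)) = 4*(2*(14 + ½)) = 4*(2*(29/2)) = 4*29 = 116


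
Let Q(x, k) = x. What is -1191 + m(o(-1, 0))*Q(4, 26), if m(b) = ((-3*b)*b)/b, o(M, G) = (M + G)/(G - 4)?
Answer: -1194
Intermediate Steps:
o(M, G) = (G + M)/(-4 + G)
m(b) = -3*b (m(b) = (-3*b²)/b = -3*b)
-1191 + m(o(-1, 0))*Q(4, 26) = -1191 - 3*(0 - 1)/(-4 + 0)*4 = -1191 - 3*(-1)/(-4)*4 = -1191 - (-3)*(-1)/4*4 = -1191 - 3*¼*4 = -1191 - ¾*4 = -1191 - 3 = -1194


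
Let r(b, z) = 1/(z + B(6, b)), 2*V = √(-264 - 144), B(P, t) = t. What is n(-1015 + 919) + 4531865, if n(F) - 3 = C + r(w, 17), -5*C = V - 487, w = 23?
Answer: 181278617/40 - I*√102/5 ≈ 4.532e+6 - 2.0199*I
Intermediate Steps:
V = I*√102 (V = √(-264 - 144)/2 = √(-408)/2 = (2*I*√102)/2 = I*√102 ≈ 10.1*I)
r(b, z) = 1/(b + z) (r(b, z) = 1/(z + b) = 1/(b + z))
C = 487/5 - I*√102/5 (C = -(I*√102 - 487)/5 = -(-487 + I*√102)/5 = 487/5 - I*√102/5 ≈ 97.4 - 2.0199*I)
n(F) = 4017/40 - I*√102/5 (n(F) = 3 + ((487/5 - I*√102/5) + 1/(23 + 17)) = 3 + ((487/5 - I*√102/5) + 1/40) = 3 + (3897/40 - I*√102/5) = 4017/40 - I*√102/5)
n(-1015 + 919) + 4531865 = (4017/40 - I*√102/5) + 4531865 = 181278617/40 - I*√102/5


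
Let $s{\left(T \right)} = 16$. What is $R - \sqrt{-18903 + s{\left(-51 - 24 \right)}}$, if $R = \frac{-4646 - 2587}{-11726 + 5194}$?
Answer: $\frac{7233}{6532} - i \sqrt{18887} \approx 1.1073 - 137.43 i$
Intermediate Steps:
$R = \frac{7233}{6532}$ ($R = - \frac{7233}{-6532} = \left(-7233\right) \left(- \frac{1}{6532}\right) = \frac{7233}{6532} \approx 1.1073$)
$R - \sqrt{-18903 + s{\left(-51 - 24 \right)}} = \frac{7233}{6532} - \sqrt{-18903 + 16} = \frac{7233}{6532} - \sqrt{-18887} = \frac{7233}{6532} - i \sqrt{18887}$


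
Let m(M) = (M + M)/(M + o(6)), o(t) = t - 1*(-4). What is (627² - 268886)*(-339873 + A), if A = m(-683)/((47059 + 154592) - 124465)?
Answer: -1096761503007250402/25973089 ≈ -4.2227e+10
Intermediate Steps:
o(t) = 4 + t (o(t) = t + 4 = 4 + t)
m(M) = 2*M/(10 + M) (m(M) = (M + M)/(M + (4 + 6)) = (2*M)/(M + 10) = (2*M)/(10 + M) = 2*M/(10 + M))
A = 683/25973089 (A = (2*(-683)/(10 - 683))/((47059 + 154592) - 124465) = (2*(-683)/(-673))/(201651 - 124465) = (2*(-683)*(-1/673))/77186 = (1366/673)*(1/77186) = 683/25973089 ≈ 2.6296e-5)
(627² - 268886)*(-339873 + A) = (627² - 268886)*(-339873 + 683/25973089) = (393129 - 268886)*(-8827551677014/25973089) = 124243*(-8827551677014/25973089) = -1096761503007250402/25973089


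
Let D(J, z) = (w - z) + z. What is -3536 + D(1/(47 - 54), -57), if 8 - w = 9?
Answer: -3537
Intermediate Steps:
w = -1 (w = 8 - 1*9 = 8 - 9 = -1)
D(J, z) = -1 (D(J, z) = (-1 - z) + z = -1)
-3536 + D(1/(47 - 54), -57) = -3536 - 1 = -3537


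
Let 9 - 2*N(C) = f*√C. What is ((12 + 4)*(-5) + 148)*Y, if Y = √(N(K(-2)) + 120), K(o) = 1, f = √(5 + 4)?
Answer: 68*√123 ≈ 754.16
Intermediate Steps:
f = 3 (f = √9 = 3)
N(C) = 9/2 - 3*√C/2
Y = √123 (Y = √((9/2 - 3*√1/2) + 120) = √((9/2 - 3/2*1) + 120) = √((9/2 - 3/2) + 120) = √(3 + 120) = √123 ≈ 11.091)
((12 + 4)*(-5) + 148)*Y = ((12 + 4)*(-5) + 148)*√123 = (16*(-5) + 148)*√123 = (-80 + 148)*√123 = 68*√123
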